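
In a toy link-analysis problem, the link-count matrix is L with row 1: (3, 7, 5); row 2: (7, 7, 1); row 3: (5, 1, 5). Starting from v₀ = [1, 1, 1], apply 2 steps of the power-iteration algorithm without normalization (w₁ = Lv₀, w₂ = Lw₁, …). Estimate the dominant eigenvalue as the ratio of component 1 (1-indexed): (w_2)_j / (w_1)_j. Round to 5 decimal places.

13.66667

w1 = Lv₀ = (3·1 + 7·1 + 5·1; 7·1 + 7·1 + 1·1; 5·1 + 1·1 + 5·1) = (15, 15, 11)
w2 = Lw1 = (3·15 + 7·15 + 5·11; 7·15 + 7·15 + 1·11; 5·15 + 1·15 + 5·11) = (205, 221, 145)
Ratio at component: 205 / 15 = 13.66667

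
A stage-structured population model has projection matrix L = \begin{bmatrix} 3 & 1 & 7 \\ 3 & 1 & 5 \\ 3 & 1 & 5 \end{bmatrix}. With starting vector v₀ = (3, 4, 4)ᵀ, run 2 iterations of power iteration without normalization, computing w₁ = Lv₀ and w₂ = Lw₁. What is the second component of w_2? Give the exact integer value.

w1 = Lv₀ = (41, 33, 33)
w2 = Lw1 = (387, 321, 321)
The requested component of w2 is 321.

321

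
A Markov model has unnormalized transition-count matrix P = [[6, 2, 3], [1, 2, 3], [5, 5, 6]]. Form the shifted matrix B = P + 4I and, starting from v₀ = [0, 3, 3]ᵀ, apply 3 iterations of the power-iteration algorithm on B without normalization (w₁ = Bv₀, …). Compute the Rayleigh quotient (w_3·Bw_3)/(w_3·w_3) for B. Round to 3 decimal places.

B = P + 4I has rows (10, 2, 3); (1, 6, 3); (5, 5, 10)
w1 = Bv₀ = (10·0 + 2·3 + 3·3; 1·0 + 6·3 + 3·3; 5·0 + 5·3 + 10·3) = (15, 27, 45)
w2 = Bw1 = (10·15 + 2·27 + 3·45; 1·15 + 6·27 + 3·45; 5·15 + 5·27 + 10·45) = (339, 312, 660)
w3 = Bw2 = (5994, 4191, 9855)
Bw3 = (97887, 60705, 149475)
w3·Bw3 = 2314225458; w3·w3 = 150613542; μ ≈ 2314225458/150613542 = 15.365

μ ≈ 15.365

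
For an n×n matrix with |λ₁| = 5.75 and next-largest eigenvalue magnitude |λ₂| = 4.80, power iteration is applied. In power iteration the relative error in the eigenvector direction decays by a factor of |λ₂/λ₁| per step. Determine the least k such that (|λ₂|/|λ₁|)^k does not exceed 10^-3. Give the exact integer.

|λ₂/λ₁| = 4.80/5.75 = 0.83478
Need k ≥ ln(10^-3) / ln(0.83478) = -6.9078 / -0.1806 ≈ 38.252
Smallest integer k satisfying the bound: 39

39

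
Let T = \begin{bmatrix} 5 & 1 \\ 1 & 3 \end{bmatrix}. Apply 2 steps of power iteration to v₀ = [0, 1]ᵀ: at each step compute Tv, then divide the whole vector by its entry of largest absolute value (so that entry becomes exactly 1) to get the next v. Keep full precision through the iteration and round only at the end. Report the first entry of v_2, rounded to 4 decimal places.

Tv0 = (1.00000, 3.00000); divide by 3.00000 → v1 = (0.33333, 1.00000)
Tv1 = (2.66667, 3.33333); divide by 3.33333 → v2 = (0.80000, 1.00000)
Requested entry of v2: 8/10 = 0.8000

0.8000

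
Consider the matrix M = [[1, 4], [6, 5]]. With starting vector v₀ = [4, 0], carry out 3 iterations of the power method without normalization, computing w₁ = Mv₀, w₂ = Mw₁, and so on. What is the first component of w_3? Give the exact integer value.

676

w1 = Mv₀ = (1·4 + 4·0; 6·4 + 5·0) = (4, 24)
w2 = Mw1 = (1·4 + 4·24; 6·4 + 5·24) = (100, 144)
w3 = Mw2 = (676, 1320)
The requested component of w3 is 676.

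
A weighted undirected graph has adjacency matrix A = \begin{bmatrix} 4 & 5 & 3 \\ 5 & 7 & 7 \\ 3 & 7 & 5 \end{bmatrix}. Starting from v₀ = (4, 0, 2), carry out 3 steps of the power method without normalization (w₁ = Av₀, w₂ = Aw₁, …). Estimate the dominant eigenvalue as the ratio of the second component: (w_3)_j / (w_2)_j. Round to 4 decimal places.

w1 = Av₀ = (22, 34, 22)
w2 = Aw1 = (324, 502, 414)
w3 = Aw2 = (5048, 8032, 6556)
Ratio at component: 8032 / 502 = 16.0000

16.0000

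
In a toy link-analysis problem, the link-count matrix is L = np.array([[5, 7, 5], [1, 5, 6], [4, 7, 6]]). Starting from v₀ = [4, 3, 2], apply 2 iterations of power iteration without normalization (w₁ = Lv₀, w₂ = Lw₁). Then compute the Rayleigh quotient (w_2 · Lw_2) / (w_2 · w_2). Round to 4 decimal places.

w1 = Lv₀ = (51, 31, 49)
w2 = Lw1 = (717, 500, 715)
Lw2 = (10660, 7507, 10658)
w2·Lw2 = 717·10660 + 500·7507 + 715·10658 = 19017190; w2·w2 = 717·717 + 500·500 + 715·715 = 1275314
λ ≈ 19017190/1275314 = 14.9118

λ ≈ 14.9118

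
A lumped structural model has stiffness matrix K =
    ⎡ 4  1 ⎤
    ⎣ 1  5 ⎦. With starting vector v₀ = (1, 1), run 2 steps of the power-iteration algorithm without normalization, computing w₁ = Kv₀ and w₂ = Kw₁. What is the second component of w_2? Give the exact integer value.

w1 = Kv₀ = (5, 6)
w2 = Kw1 = (26, 35)
The requested component of w2 is 35.

35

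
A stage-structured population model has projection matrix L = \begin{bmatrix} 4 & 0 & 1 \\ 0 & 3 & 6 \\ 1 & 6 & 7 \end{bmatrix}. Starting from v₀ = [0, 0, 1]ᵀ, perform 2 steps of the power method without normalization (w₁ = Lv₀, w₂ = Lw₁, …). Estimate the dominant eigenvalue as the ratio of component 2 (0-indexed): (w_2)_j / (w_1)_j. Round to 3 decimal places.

w1 = Lv₀ = (4·0 + 0·0 + 1·1; 0·0 + 3·0 + 6·1; 1·0 + 6·0 + 7·1) = (1, 6, 7)
w2 = Lw1 = (4·1 + 0·6 + 1·7; 0·1 + 3·6 + 6·7; 1·1 + 6·6 + 7·7) = (11, 60, 86)
Ratio at component: 86 / 7 = 12.286

λ ≈ 12.286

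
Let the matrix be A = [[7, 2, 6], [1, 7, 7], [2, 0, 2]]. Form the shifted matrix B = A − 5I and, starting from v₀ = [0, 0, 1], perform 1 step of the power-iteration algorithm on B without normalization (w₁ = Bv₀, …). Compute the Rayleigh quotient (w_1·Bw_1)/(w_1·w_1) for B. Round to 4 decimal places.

-0.2340

B = A − 5I has rows (2, 2, 6); (1, 2, 7); (2, 0, -3)
w1 = Bv₀ = (2·0 + 2·0 + 6·1; 1·0 + 2·0 + 7·1; 2·0 + 0·0 + (-3)·1) = (6, 7, -3)
Bw1 = (8, -1, 21)
w1·Bw1 = -22; w1·w1 = 94; μ ≈ -22/94 = -0.2340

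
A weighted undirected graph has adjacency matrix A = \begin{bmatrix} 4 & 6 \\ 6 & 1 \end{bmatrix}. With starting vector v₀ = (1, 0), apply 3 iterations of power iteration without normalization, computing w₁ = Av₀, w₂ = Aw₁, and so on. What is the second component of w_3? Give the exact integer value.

w1 = Av₀ = (4·1 + 6·0; 6·1 + 1·0) = (4, 6)
w2 = Aw1 = (4·4 + 6·6; 6·4 + 1·6) = (52, 30)
w3 = Aw2 = (388, 342)
The requested component of w3 is 342.

342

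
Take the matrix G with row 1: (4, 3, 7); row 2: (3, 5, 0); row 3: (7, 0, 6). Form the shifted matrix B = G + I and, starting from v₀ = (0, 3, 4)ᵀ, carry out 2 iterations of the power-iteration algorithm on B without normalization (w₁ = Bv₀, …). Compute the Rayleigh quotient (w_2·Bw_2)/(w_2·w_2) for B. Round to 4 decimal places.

B = G + I has rows (5, 3, 7); (3, 6, 0); (7, 0, 7)
w1 = Bv₀ = (37, 18, 28)
w2 = Bw1 = (435, 219, 455)
Bw2 = (6017, 2619, 6230)
w2·Bw2 = 6025606; w2·w2 = 444211; μ ≈ 6025606/444211 = 13.5647

μ ≈ 13.5647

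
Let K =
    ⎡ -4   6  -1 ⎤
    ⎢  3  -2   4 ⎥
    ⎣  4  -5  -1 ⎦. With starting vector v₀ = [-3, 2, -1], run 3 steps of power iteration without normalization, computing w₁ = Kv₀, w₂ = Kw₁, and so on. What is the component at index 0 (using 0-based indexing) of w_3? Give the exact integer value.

668

w1 = Kv₀ = (25, -17, -21)
w2 = Kw1 = (-181, 25, 206)
w3 = Kw2 = (668, 231, -1055)
The requested component of w3 is 668.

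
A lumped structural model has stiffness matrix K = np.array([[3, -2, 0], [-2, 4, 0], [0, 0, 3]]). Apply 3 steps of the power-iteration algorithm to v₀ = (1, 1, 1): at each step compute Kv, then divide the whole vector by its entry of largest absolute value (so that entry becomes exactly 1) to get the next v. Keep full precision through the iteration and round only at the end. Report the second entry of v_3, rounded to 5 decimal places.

0.96296

Kv0 = (1.000000, 2.000000, 3.000000); divide by 3.000000 → v1 = (0.333333, 0.666667, 1.000000)
Kv1 = (-0.333333, 2.000000, 3.000000); divide by 3.000000 → v2 = (-0.111111, 0.666667, 1.000000)
Kv2 = (-1.666667, 2.888889, 3.000000); divide by 3.000000 → v3 = (-0.555556, 0.962963, 1.000000)
Requested entry of v3: 26/27 = 0.96296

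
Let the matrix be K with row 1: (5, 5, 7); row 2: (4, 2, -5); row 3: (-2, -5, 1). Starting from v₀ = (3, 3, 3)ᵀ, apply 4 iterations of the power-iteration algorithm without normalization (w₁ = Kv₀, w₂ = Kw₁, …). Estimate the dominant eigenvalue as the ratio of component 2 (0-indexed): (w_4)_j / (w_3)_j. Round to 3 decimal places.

λ ≈ 7.139

w1 = Kv₀ = (5·3 + 5·3 + 7·3; 4·3 + 2·3 + (-5)·3; (-2)·3 + (-5)·3 + 1·3) = (51, 3, -18)
w2 = Kw1 = (5·51 + 5·3 + 7·(-18); 4·51 + 2·3 + (-5)·(-18); (-2)·51 + (-5)·3 + 1·(-18)) = (144, 300, -135)
w3 = Kw2 = (1275, 1851, -1923)
w4 = Kw3 = (2169, 18417, -13728)
Ratio at component: -13728 / -1923 = 7.139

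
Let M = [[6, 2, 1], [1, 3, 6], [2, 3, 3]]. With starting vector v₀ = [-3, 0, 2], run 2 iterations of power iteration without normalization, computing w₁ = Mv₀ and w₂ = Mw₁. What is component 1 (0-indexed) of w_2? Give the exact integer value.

11

w1 = Mv₀ = (-16, 9, 0)
w2 = Mw1 = (-78, 11, -5)
The requested component of w2 is 11.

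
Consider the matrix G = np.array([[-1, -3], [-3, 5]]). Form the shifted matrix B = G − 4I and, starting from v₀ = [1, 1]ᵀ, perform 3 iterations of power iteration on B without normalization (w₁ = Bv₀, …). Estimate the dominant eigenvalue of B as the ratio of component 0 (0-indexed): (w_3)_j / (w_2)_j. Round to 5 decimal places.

B = G − 4I has rows (-5, -3); (-3, 1)
w1 = Bv₀ = (-8, -2)
w2 = Bw1 = (46, 22)
w3 = Bw2 = (-296, -116)
Ratio: -296/46 = -6.43478

-6.43478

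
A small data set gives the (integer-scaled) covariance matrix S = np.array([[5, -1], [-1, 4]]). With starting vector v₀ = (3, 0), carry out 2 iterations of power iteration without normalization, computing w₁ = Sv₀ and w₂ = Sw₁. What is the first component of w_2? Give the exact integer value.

w1 = Sv₀ = (5·3 + (-1)·0; (-1)·3 + 4·0) = (15, -3)
w2 = Sw1 = (5·15 + (-1)·(-3); (-1)·15 + 4·(-3)) = (78, -27)
The requested component of w2 is 78.

78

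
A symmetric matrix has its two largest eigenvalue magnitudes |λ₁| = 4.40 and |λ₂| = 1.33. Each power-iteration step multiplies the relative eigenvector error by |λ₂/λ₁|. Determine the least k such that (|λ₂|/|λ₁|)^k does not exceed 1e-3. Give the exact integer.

|λ₂/λ₁| = 1.33/4.40 = 0.30227
Need k ≥ ln(1e-3) / ln(0.30227) = -6.9078 / -1.1964 ≈ 5.774
Smallest integer k satisfying the bound: 6

6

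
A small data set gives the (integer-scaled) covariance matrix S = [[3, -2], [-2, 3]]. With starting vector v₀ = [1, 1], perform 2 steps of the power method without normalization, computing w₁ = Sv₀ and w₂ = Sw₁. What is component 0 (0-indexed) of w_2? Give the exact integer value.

1

w1 = Sv₀ = (3·1 + (-2)·1; (-2)·1 + 3·1) = (1, 1)
w2 = Sw1 = (3·1 + (-2)·1; (-2)·1 + 3·1) = (1, 1)
The requested component of w2 is 1.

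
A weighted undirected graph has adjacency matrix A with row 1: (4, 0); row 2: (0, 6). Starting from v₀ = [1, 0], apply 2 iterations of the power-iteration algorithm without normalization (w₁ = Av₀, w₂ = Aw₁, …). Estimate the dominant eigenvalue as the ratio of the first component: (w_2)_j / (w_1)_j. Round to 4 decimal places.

4.0000

w1 = Av₀ = (4·1 + 0·0; 0·1 + 6·0) = (4, 0)
w2 = Aw1 = (4·4 + 0·0; 0·4 + 6·0) = (16, 0)
Ratio at component: 16 / 4 = 4.0000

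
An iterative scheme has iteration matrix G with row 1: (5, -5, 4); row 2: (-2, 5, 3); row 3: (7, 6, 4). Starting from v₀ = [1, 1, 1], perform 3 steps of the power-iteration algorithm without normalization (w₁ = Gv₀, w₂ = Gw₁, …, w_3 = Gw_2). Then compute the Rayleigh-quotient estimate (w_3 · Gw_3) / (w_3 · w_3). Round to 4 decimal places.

w1 = Gv₀ = (4, 6, 17)
w2 = Gw1 = (58, 73, 132)
w3 = Gw2 = (453, 645, 1372)
Gw3 = (4528, 6435, 12529)
w3·Gw3 = 453·4528 + 645·6435 + 1372·12529 = 23391547; w3·w3 = 453·453 + 645·645 + 1372·1372 = 2503618
λ ≈ 23391547/2503618 = 9.3431

9.3431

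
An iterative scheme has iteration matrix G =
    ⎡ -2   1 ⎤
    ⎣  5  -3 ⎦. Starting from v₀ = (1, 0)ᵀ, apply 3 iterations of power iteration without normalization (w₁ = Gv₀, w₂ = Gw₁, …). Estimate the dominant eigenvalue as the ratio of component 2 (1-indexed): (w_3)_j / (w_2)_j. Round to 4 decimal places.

w1 = Gv₀ = ((-2)·1 + 1·0; 5·1 + (-3)·0) = (-2, 5)
w2 = Gw1 = ((-2)·(-2) + 1·5; 5·(-2) + (-3)·5) = (9, -25)
w3 = Gw2 = (-43, 120)
Ratio at component: 120 / -25 = -4.8000

-4.8000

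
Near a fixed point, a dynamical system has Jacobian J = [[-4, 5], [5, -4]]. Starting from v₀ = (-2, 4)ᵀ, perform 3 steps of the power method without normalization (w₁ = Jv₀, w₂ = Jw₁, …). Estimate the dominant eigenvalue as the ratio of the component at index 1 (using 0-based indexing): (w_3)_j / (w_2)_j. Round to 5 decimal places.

w1 = Jv₀ = (28, -26)
w2 = Jw1 = (-242, 244)
w3 = Jw2 = (2188, -2186)
Ratio at component: -2186 / 244 = -8.95902

λ ≈ -8.95902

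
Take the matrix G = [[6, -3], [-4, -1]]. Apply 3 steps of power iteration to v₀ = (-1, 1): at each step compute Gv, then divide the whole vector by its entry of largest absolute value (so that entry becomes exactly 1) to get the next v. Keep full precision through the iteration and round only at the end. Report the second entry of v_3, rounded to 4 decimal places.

Gv0 = (-9.00000, 3.00000); divide by -9.00000 → v1 = (1.00000, -0.33333)
Gv1 = (7.00000, -3.66667); divide by 7.00000 → v2 = (1.00000, -0.52381)
Gv2 = (7.57143, -3.47619); divide by 7.57143 → v3 = (1.00000, -0.45912)
Requested entry of v3: 219/-477 = -0.4591

-0.4591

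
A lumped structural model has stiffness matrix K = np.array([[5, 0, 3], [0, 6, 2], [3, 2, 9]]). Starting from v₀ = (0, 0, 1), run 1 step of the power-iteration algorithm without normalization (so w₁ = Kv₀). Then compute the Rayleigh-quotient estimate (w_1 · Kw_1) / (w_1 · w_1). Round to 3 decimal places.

w1 = Kv₀ = (5·0 + 0·0 + 3·1; 0·0 + 6·0 + 2·1; 3·0 + 2·0 + 9·1) = (3, 2, 9)
Kw1 = (42, 30, 94)
w1·Kw1 = 3·42 + 2·30 + 9·94 = 1032; w1·w1 = 3·3 + 2·2 + 9·9 = 94
λ ≈ 1032/94 = 10.979

10.979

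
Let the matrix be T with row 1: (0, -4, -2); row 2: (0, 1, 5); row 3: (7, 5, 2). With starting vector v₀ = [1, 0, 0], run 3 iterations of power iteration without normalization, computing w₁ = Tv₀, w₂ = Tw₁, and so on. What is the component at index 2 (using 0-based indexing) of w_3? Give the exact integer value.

105

w1 = Tv₀ = (0, 0, 7)
w2 = Tw1 = (-14, 35, 14)
w3 = Tw2 = (-168, 105, 105)
The requested component of w3 is 105.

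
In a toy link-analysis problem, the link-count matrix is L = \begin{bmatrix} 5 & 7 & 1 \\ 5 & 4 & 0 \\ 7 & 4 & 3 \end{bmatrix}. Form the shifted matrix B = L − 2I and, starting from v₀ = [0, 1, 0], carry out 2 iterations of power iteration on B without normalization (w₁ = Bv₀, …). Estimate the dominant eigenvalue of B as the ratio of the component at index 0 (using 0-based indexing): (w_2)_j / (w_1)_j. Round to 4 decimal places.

B = L − 2I has rows (3, 7, 1); (5, 2, 0); (7, 4, 1)
w1 = Bv₀ = (3·0 + 7·1 + 1·0; 5·0 + 2·1 + 0·0; 7·0 + 4·1 + 1·0) = (7, 2, 4)
w2 = Bw1 = (3·7 + 7·2 + 1·4; 5·7 + 2·2 + 0·4; 7·7 + 4·2 + 1·4) = (39, 39, 61)
Ratio: 39/7 = 5.5714

5.5714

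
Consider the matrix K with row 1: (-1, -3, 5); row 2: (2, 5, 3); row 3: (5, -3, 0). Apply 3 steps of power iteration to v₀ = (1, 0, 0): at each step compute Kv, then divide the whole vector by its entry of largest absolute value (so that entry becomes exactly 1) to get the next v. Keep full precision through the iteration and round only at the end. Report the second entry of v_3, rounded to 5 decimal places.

-0.84722

Kv0 = (-1.000000, 2.000000, 5.000000); divide by 5.000000 → v1 = (-0.200000, 0.400000, 1.000000)
Kv1 = (4.000000, 4.600000, -2.200000); divide by 4.600000 → v2 = (0.869565, 1.000000, -0.478261)
Kv2 = (-6.260870, 5.304348, 1.347826); divide by -6.260870 → v3 = (1.000000, -0.847222, -0.215278)
Requested entry of v3: 122/-144 = -0.84722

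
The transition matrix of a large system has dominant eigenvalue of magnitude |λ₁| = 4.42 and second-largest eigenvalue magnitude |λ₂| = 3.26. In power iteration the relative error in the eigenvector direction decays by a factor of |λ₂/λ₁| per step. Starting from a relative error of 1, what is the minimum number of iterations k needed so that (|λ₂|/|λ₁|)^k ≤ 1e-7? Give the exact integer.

|λ₂/λ₁| = 3.26/4.42 = 0.73756
Need k ≥ ln(1e-7) / ln(0.73756) = -16.1181 / -0.3044 ≈ 52.948
Smallest integer k satisfying the bound: 53

53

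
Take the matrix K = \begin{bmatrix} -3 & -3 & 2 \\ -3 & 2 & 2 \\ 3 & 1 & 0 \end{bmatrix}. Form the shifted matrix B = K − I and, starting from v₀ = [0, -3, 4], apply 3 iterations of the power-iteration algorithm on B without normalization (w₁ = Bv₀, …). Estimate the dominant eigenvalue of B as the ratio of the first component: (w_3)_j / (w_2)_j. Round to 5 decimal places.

B = K − I has rows (-4, -3, 2); (-3, 1, 2); (3, 1, -1)
w1 = Bv₀ = (17, 5, -7)
w2 = Bw1 = (-97, -60, 63)
w3 = Bw2 = (694, 357, -414)
Ratio: 694/-97 = -7.15464

-7.15464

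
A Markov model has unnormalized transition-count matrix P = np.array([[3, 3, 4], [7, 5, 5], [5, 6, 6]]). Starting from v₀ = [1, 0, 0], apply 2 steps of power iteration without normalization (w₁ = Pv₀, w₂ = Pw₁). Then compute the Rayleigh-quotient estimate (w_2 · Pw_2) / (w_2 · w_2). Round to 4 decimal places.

λ ≈ 14.6053

w1 = Pv₀ = (3·1 + 3·0 + 4·0; 7·1 + 5·0 + 5·0; 5·1 + 6·0 + 6·0) = (3, 7, 5)
w2 = Pw1 = (3·3 + 3·7 + 4·5; 7·3 + 5·7 + 5·5; 5·3 + 6·7 + 6·5) = (50, 81, 87)
Pw2 = (741, 1190, 1258)
w2·Pw2 = 50·741 + 81·1190 + 87·1258 = 242886; w2·w2 = 50·50 + 81·81 + 87·87 = 16630
λ ≈ 242886/16630 = 14.6053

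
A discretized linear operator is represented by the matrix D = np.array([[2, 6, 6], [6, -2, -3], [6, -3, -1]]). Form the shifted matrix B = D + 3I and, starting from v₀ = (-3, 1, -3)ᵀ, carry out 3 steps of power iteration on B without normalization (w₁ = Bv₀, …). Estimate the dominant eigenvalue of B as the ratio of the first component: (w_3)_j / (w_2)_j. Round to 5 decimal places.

B = D + 3I has rows (5, 6, 6); (6, 1, -3); (6, -3, 2)
w1 = Bv₀ = (-27, -8, -27)
w2 = Bw1 = (-345, -89, -192)
w3 = Bw2 = (-3411, -1583, -2187)
Ratio: -3411/-345 = 9.88696

μ ≈ 9.88696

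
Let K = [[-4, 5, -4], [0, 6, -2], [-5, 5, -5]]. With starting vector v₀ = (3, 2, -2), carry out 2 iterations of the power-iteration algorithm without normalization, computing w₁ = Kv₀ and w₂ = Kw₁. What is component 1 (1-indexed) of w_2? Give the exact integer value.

36

w1 = Kv₀ = ((-4)·3 + 5·2 + (-4)·(-2); 0·3 + 6·2 + (-2)·(-2); (-5)·3 + 5·2 + (-5)·(-2)) = (6, 16, 5)
w2 = Kw1 = ((-4)·6 + 5·16 + (-4)·5; 0·6 + 6·16 + (-2)·5; (-5)·6 + 5·16 + (-5)·5) = (36, 86, 25)
The requested component of w2 is 36.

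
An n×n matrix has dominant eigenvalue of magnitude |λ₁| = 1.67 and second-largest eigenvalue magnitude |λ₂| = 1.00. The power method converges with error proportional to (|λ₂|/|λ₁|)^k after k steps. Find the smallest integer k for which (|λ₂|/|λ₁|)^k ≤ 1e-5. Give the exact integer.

23

|λ₂/λ₁| = 1.00/1.67 = 0.59880
Need k ≥ ln(1e-5) / ln(0.59880) = -11.5129 / -0.5128 ≈ 22.450
Smallest integer k satisfying the bound: 23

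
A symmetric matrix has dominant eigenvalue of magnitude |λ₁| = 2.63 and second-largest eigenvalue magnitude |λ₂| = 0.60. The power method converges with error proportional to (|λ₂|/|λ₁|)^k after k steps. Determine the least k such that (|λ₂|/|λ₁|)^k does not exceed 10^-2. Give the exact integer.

|λ₂/λ₁| = 0.60/2.63 = 0.22814
Need k ≥ ln(10^-2) / ln(0.22814) = -4.6052 / -1.4778 ≈ 3.116
Smallest integer k satisfying the bound: 4

4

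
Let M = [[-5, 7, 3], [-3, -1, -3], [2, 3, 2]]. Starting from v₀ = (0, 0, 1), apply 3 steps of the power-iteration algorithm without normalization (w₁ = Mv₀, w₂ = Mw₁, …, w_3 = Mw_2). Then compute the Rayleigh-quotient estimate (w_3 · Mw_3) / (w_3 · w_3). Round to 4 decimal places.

w1 = Mv₀ = (3, -3, 2)
w2 = Mw1 = (-30, -12, 1)
w3 = Mw2 = (69, 99, -94)
Mw3 = (66, -24, 247)
w3·Mw3 = 69·66 + 99·(-24) + (-94)·247 = -21040; w3·w3 = 69·69 + 99·99 + (-94)·(-94) = 23398
λ ≈ -21040/23398 = -0.8992

-0.8992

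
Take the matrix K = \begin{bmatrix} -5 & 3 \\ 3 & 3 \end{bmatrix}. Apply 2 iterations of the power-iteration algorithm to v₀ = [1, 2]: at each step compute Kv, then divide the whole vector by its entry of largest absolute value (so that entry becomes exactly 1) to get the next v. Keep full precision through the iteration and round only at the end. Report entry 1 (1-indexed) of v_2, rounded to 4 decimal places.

Kv0 = (1.00000, 9.00000); divide by 9.00000 → v1 = (0.11111, 1.00000)
Kv1 = (2.44444, 3.33333); divide by 3.33333 → v2 = (0.73333, 1.00000)
Requested entry of v2: 22/30 = 0.7333

0.7333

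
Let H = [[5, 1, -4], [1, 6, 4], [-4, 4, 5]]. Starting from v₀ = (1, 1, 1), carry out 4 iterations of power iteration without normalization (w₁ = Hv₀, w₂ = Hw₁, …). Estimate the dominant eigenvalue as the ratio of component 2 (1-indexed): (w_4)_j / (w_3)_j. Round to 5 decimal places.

w1 = Hv₀ = (2, 11, 5)
w2 = Hw1 = (1, 88, 61)
w3 = Hw2 = (-151, 773, 653)
w4 = Hw3 = (-2594, 7099, 6961)
Ratio at component: 7099 / 773 = 9.18370

λ ≈ 9.18370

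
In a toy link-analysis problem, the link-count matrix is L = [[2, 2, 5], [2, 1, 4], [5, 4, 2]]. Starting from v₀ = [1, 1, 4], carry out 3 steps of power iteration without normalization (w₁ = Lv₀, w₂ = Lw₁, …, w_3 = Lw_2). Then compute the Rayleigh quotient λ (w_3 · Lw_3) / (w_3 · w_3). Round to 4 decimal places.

λ ≈ 9.2154

w1 = Lv₀ = (2·1 + 2·1 + 5·4; 2·1 + 1·1 + 4·4; 5·1 + 4·1 + 2·4) = (24, 19, 17)
w2 = Lw1 = (2·24 + 2·19 + 5·17; 2·24 + 1·19 + 4·17; 5·24 + 4·19 + 2·17) = (171, 135, 230)
w3 = Lw2 = (1762, 1397, 1855)
Lw3 = (15593, 12341, 18108)
w3·Lw3 = 1762·15593 + 1397·12341 + 1855·18108 = 78305583; w3·w3 = 1762·1762 + 1397·1397 + 1855·1855 = 8497278
λ ≈ 78305583/8497278 = 9.2154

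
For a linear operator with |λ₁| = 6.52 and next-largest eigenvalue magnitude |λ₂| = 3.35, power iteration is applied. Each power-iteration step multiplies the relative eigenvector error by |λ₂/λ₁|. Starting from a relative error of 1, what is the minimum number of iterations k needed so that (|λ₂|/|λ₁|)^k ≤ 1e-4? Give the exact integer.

|λ₂/λ₁| = 3.35/6.52 = 0.51380
Need k ≥ ln(1e-4) / ln(0.51380) = -9.2103 / -0.6659 ≈ 13.831
Smallest integer k satisfying the bound: 14

14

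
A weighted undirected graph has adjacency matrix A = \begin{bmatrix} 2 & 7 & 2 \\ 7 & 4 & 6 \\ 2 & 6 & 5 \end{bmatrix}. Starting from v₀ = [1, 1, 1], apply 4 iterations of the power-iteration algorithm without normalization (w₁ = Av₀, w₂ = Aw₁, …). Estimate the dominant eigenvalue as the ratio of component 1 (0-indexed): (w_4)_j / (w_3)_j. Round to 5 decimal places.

13.89452

w1 = Av₀ = (2·1 + 7·1 + 2·1; 7·1 + 4·1 + 6·1; 2·1 + 6·1 + 5·1) = (11, 17, 13)
w2 = Aw1 = (2·11 + 7·17 + 2·13; 7·11 + 4·17 + 6·13; 2·11 + 6·17 + 5·13) = (167, 223, 189)
w3 = Aw2 = (2273, 3195, 2617)
w4 = Aw3 = (32145, 44393, 36801)
Ratio at component: 44393 / 3195 = 13.89452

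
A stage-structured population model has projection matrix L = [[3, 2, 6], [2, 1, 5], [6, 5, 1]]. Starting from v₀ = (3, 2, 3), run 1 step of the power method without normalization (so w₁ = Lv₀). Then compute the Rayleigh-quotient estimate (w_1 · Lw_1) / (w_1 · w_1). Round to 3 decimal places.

w1 = Lv₀ = (3·3 + 2·2 + 6·3; 2·3 + 1·2 + 5·3; 6·3 + 5·2 + 1·3) = (31, 23, 31)
Lw1 = (325, 240, 332)
w1·Lw1 = 31·325 + 23·240 + 31·332 = 25887; w1·w1 = 31·31 + 23·23 + 31·31 = 2451
λ ≈ 25887/2451 = 10.562

λ ≈ 10.562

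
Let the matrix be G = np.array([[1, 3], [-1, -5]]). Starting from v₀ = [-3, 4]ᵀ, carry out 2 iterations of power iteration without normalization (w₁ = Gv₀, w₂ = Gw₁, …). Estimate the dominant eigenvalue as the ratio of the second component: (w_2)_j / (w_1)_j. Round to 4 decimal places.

-4.4706

w1 = Gv₀ = (9, -17)
w2 = Gw1 = (-42, 76)
Ratio at component: 76 / -17 = -4.4706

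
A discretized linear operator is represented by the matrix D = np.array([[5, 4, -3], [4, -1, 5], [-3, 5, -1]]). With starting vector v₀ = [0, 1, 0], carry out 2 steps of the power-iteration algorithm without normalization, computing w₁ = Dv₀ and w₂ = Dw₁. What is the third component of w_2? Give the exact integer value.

w1 = Dv₀ = (4, -1, 5)
w2 = Dw1 = (1, 42, -22)
The requested component of w2 is -22.

-22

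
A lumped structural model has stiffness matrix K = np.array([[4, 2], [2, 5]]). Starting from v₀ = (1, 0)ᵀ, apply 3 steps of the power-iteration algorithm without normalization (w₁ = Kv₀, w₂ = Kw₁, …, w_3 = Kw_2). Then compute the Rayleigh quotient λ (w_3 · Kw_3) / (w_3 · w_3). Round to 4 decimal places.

w1 = Kv₀ = (4·1 + 2·0; 2·1 + 5·0) = (4, 2)
w2 = Kw1 = (4·4 + 2·2; 2·4 + 5·2) = (20, 18)
w3 = Kw2 = (116, 130)
Kw3 = (724, 882)
w3·Kw3 = 116·724 + 130·882 = 198644; w3·w3 = 116·116 + 130·130 = 30356
λ ≈ 198644/30356 = 6.5438

λ ≈ 6.5438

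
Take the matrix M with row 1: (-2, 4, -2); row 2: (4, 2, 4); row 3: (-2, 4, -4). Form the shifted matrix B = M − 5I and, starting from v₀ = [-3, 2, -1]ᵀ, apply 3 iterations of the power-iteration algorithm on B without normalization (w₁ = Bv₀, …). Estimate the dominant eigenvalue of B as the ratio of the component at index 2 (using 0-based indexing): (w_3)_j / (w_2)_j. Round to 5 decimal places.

-14.12605

B = M − 5I has rows (-7, 4, -2); (4, -3, 4); (-2, 4, -9)
w1 = Bv₀ = (31, -22, 23)
w2 = Bw1 = (-351, 282, -357)
w3 = Bw2 = (4299, -3678, 5043)
Ratio: 5043/-357 = -14.12605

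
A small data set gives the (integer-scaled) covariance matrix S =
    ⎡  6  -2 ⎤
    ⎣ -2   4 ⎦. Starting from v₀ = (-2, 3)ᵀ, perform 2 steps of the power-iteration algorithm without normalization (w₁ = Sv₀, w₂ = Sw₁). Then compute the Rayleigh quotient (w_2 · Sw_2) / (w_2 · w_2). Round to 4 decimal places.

λ ≈ 7.2162

w1 = Sv₀ = (6·(-2) + (-2)·3; (-2)·(-2) + 4·3) = (-18, 16)
w2 = Sw1 = (6·(-18) + (-2)·16; (-2)·(-18) + 4·16) = (-140, 100)
Sw2 = (-1040, 680)
w2·Sw2 = (-140)·(-1040) + 100·680 = 213600; w2·w2 = (-140)·(-140) + 100·100 = 29600
λ ≈ 213600/29600 = 7.2162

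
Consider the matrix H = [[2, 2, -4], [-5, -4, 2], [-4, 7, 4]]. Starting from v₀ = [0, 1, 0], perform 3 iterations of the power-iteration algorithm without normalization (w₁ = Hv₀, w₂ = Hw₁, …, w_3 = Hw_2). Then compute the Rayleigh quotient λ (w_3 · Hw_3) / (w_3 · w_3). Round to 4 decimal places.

λ ≈ 5.4435

w1 = Hv₀ = (2, -4, 7)
w2 = Hw1 = (-32, 20, -8)
w3 = Hw2 = (8, 64, 236)
Hw3 = (-800, 176, 1360)
w3·Hw3 = 8·(-800) + 64·176 + 236·1360 = 325824; w3·w3 = 8·8 + 64·64 + 236·236 = 59856
λ ≈ 325824/59856 = 5.4435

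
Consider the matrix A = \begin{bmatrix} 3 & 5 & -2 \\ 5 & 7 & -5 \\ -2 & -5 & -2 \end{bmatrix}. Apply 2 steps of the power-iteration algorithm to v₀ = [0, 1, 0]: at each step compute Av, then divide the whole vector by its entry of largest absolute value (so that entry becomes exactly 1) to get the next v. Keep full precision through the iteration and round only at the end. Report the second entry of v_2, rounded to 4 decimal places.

1.0000

Av0 = (5.00000, 7.00000, -5.00000); divide by 7.00000 → v1 = (0.71429, 1.00000, -0.71429)
Av1 = (8.57143, 14.14286, -5.00000); divide by 14.14286 → v2 = (0.60606, 1.00000, -0.35354)
Requested entry of v2: 99/99 = 1.0000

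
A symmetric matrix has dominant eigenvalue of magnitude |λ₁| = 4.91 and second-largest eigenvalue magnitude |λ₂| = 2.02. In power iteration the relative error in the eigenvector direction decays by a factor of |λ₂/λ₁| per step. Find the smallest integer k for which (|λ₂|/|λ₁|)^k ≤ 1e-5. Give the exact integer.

13

|λ₂/λ₁| = 2.02/4.91 = 0.41141
Need k ≥ ln(1e-5) / ln(0.41141) = -11.5129 / -0.8882 ≈ 12.962
Smallest integer k satisfying the bound: 13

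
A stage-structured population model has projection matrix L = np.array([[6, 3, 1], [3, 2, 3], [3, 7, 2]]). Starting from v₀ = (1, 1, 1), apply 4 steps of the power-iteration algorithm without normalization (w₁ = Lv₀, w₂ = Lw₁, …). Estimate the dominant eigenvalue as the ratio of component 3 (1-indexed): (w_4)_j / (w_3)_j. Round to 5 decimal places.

λ ≈ 9.64325

w1 = Lv₀ = (6·1 + 3·1 + 1·1; 3·1 + 2·1 + 3·1; 3·1 + 7·1 + 2·1) = (10, 8, 12)
w2 = Lw1 = (6·10 + 3·8 + 1·12; 3·10 + 2·8 + 3·12; 3·10 + 7·8 + 2·12) = (96, 82, 110)
w3 = Lw2 = (932, 782, 1082)
w4 = Lw3 = (9020, 7606, 10434)
Ratio at component: 10434 / 1082 = 9.64325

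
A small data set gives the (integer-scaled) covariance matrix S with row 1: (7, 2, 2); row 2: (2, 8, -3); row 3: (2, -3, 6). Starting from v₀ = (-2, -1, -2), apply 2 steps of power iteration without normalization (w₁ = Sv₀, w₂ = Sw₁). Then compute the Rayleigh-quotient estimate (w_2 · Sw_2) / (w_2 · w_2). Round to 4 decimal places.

w1 = Sv₀ = (7·(-2) + 2·(-1) + 2·(-2); 2·(-2) + 8·(-1) + (-3)·(-2); 2·(-2) + (-3)·(-1) + 6·(-2)) = (-20, -6, -13)
w2 = Sw1 = (7·(-20) + 2·(-6) + 2·(-13); 2·(-20) + 8·(-6) + (-3)·(-13); 2·(-20) + (-3)·(-6) + 6·(-13)) = (-178, -49, -100)
Sw2 = (-1544, -448, -809)
w2·Sw2 = (-178)·(-1544) + (-49)·(-448) + (-100)·(-809) = 377684; w2·w2 = (-178)·(-178) + (-49)·(-49) + (-100)·(-100) = 44085
λ ≈ 377684/44085 = 8.5672

8.5672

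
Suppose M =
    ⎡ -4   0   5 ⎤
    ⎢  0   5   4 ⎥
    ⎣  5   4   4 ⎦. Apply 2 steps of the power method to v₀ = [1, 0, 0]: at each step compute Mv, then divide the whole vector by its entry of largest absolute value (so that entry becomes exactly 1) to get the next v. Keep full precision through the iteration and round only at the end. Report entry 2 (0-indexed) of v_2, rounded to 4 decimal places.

0.0000

Mv0 = (-4.00000, 0.00000, 5.00000); divide by 5.00000 → v1 = (-0.80000, 0.00000, 1.00000)
Mv1 = (8.20000, 4.00000, 0.00000); divide by 8.20000 → v2 = (1.00000, 0.48780, 0.00000)
Requested entry of v2: 0/41 = 0.0000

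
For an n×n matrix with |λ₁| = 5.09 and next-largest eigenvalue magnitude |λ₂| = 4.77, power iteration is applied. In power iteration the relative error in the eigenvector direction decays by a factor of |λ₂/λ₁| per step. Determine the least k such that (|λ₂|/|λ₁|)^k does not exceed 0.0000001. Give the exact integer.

|λ₂/λ₁| = 4.77/5.09 = 0.93713
Need k ≥ ln(0.0000001) / ln(0.93713) = -16.1181 / -0.0649 ≈ 248.232
Smallest integer k satisfying the bound: 249

249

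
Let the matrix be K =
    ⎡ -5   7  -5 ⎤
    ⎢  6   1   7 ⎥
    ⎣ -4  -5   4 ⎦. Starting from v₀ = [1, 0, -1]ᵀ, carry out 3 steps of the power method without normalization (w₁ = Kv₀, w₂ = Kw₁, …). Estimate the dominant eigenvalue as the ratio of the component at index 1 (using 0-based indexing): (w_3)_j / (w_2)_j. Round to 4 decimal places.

λ ≈ 0.8421

w1 = Kv₀ = (0, -1, -8)
w2 = Kw1 = (33, -57, -27)
w3 = Kw2 = (-429, -48, 45)
Ratio at component: -48 / -57 = 0.8421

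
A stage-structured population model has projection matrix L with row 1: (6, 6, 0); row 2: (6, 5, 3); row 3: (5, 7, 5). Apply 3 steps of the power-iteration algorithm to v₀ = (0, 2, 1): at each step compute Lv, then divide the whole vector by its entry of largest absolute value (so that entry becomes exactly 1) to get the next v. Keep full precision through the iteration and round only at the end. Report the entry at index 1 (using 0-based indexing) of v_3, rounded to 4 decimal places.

Lv0 = (12.00000, 13.00000, 19.00000); divide by 19.00000 → v1 = (0.63158, 0.68421, 1.00000)
Lv1 = (7.89474, 10.21053, 12.94737); divide by 12.94737 → v2 = (0.60976, 0.78862, 1.00000)
Lv2 = (8.39024, 10.60163, 13.56911); divide by 13.56911 → v3 = (0.61833, 0.78131, 1.00000)
Requested entry of v3: 2608/3338 = 0.7813

0.7813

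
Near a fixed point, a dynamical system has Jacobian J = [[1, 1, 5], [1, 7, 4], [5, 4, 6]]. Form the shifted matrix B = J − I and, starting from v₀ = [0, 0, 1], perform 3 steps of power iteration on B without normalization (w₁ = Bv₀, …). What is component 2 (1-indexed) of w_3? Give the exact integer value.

587

B = J − I has rows (0, 1, 5); (1, 6, 4); (5, 4, 5)
w1 = Bv₀ = (0·0 + 1·0 + 5·1; 1·0 + 6·0 + 4·1; 5·0 + 4·0 + 5·1) = (5, 4, 5)
w2 = Bw1 = (0·5 + 1·4 + 5·5; 1·5 + 6·4 + 4·5; 5·5 + 4·4 + 5·5) = (29, 49, 66)
w3 = Bw2 = (379, 587, 671)
Requested component of w3: 587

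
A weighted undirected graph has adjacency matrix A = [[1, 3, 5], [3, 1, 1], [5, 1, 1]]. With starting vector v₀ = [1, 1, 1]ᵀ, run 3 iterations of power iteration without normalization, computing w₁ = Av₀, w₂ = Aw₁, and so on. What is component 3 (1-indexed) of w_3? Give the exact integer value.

391

w1 = Av₀ = (9, 5, 7)
w2 = Aw1 = (59, 39, 57)
w3 = Aw2 = (461, 273, 391)
The requested component of w3 is 391.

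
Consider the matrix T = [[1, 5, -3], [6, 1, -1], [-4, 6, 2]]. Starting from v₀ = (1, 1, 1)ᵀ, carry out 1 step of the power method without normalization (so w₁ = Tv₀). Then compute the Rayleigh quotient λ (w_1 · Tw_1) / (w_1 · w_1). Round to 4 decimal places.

λ ≈ 5.0984

w1 = Tv₀ = (1·1 + 5·1 + (-3)·1; 6·1 + 1·1 + (-1)·1; (-4)·1 + 6·1 + 2·1) = (3, 6, 4)
Tw1 = (21, 20, 32)
w1·Tw1 = 3·21 + 6·20 + 4·32 = 311; w1·w1 = 3·3 + 6·6 + 4·4 = 61
λ ≈ 311/61 = 5.0984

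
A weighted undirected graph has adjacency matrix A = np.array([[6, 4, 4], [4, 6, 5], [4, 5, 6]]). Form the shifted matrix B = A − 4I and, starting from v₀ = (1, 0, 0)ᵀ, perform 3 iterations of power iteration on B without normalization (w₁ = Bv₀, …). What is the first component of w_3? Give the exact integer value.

B = A − 4I has rows (2, 4, 4); (4, 2, 5); (4, 5, 2)
w1 = Bv₀ = (2·1 + 4·0 + 4·0; 4·1 + 2·0 + 5·0; 4·1 + 5·0 + 2·0) = (2, 4, 4)
w2 = Bw1 = (2·2 + 4·4 + 4·4; 4·2 + 2·4 + 5·4; 4·2 + 5·4 + 2·4) = (36, 36, 36)
w3 = Bw2 = (360, 396, 396)
Requested component of w3: 360

360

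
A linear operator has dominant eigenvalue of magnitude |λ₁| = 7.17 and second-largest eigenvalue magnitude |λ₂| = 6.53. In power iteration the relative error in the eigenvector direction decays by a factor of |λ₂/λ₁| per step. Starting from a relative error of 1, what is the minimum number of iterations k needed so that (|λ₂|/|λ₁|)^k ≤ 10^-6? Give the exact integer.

148

|λ₂/λ₁| = 6.53/7.17 = 0.91074
Need k ≥ ln(10^-6) / ln(0.91074) = -13.8155 / -0.0935 ≈ 147.762
Smallest integer k satisfying the bound: 148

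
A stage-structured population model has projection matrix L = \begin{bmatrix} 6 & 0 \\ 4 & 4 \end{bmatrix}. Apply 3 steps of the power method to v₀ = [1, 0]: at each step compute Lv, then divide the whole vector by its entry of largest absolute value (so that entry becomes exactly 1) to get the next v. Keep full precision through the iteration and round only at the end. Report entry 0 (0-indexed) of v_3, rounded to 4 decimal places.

Lv0 = (6.00000, 4.00000); divide by 6.00000 → v1 = (1.00000, 0.66667)
Lv1 = (6.00000, 6.66667); divide by 6.66667 → v2 = (0.90000, 1.00000)
Lv2 = (5.40000, 7.60000); divide by 7.60000 → v3 = (0.71053, 1.00000)
Requested entry of v3: 216/304 = 0.7105

0.7105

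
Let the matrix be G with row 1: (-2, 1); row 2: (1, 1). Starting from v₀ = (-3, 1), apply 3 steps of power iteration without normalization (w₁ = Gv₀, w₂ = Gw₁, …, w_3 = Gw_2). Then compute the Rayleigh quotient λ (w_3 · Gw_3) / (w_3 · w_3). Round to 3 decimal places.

w1 = Gv₀ = ((-2)·(-3) + 1·1; 1·(-3) + 1·1) = (7, -2)
w2 = Gw1 = ((-2)·7 + 1·(-2); 1·7 + 1·(-2)) = (-16, 5)
w3 = Gw2 = (37, -11)
Gw3 = (-85, 26)
w3·Gw3 = 37·(-85) + (-11)·26 = -3431; w3·w3 = 37·37 + (-11)·(-11) = 1490
λ ≈ -3431/1490 = -2.303

λ ≈ -2.303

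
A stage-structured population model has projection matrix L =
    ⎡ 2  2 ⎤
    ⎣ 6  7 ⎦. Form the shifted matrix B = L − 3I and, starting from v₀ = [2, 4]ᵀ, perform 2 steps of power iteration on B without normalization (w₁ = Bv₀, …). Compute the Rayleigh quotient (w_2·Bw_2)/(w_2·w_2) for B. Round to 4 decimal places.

μ ≈ 5.9136

B = L − 3I has rows (-1, 2); (6, 4)
w1 = Bv₀ = ((-1)·2 + 2·4; 6·2 + 4·4) = (6, 28)
w2 = Bw1 = ((-1)·6 + 2·28; 6·6 + 4·28) = (50, 148)
Bw2 = (246, 892)
w2·Bw2 = 144316; w2·w2 = 24404; μ ≈ 144316/24404 = 5.9136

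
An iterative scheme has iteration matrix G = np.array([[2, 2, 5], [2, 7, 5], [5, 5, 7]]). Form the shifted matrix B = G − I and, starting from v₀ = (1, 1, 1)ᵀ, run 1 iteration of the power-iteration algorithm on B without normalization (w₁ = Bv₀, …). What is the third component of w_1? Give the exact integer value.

B = G − I has rows (1, 2, 5); (2, 6, 5); (5, 5, 6)
w1 = Bv₀ = (1·1 + 2·1 + 5·1; 2·1 + 6·1 + 5·1; 5·1 + 5·1 + 6·1) = (8, 13, 16)
Requested component of w1: 16

16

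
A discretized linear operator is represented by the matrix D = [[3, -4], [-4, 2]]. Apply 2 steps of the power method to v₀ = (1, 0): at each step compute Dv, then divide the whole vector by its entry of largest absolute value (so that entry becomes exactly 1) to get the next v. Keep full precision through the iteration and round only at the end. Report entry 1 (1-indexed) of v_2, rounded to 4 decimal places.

1.0000

Dv0 = (3.00000, -4.00000); divide by -4.00000 → v1 = (-0.75000, 1.00000)
Dv1 = (-6.25000, 5.00000); divide by -6.25000 → v2 = (1.00000, -0.80000)
Requested entry of v2: 25/25 = 1.0000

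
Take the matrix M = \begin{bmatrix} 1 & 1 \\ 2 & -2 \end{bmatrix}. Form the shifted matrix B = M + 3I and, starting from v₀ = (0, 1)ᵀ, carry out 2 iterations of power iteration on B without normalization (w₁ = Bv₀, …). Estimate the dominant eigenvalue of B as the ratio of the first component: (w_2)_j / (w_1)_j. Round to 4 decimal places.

B = M + 3I has rows (4, 1); (2, 1)
w1 = Bv₀ = (4·0 + 1·1; 2·0 + 1·1) = (1, 1)
w2 = Bw1 = (4·1 + 1·1; 2·1 + 1·1) = (5, 3)
Ratio: 5/1 = 5.0000

μ ≈ 5.0000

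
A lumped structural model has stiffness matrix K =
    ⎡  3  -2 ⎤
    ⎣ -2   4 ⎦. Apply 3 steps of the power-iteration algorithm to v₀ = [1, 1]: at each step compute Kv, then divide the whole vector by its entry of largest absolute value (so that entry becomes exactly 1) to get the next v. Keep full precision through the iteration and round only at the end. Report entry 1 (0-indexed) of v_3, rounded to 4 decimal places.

Kv0 = (1.00000, 2.00000); divide by 2.00000 → v1 = (0.50000, 1.00000)
Kv1 = (-0.50000, 3.00000); divide by 3.00000 → v2 = (-0.16667, 1.00000)
Kv2 = (-2.50000, 4.33333); divide by 4.33333 → v3 = (-0.57692, 1.00000)
Requested entry of v3: 26/26 = 1.0000

1.0000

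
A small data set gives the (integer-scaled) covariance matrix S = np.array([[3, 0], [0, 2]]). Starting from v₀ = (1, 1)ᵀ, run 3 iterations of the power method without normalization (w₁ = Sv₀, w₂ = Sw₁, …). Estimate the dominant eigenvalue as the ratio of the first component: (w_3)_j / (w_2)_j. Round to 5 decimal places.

w1 = Sv₀ = (3·1 + 0·1; 0·1 + 2·1) = (3, 2)
w2 = Sw1 = (3·3 + 0·2; 0·3 + 2·2) = (9, 4)
w3 = Sw2 = (27, 8)
Ratio at component: 27 / 9 = 3.00000

3.00000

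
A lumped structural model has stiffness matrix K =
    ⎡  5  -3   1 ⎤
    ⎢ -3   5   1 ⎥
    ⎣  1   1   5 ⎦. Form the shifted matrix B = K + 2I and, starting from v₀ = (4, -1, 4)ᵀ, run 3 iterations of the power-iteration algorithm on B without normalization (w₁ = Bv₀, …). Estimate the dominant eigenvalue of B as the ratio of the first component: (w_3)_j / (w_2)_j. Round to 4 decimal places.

B = K + 2I has rows (7, -3, 1); (-3, 7, 1); (1, 1, 7)
w1 = Bv₀ = (7·4 + (-3)·(-1) + 1·4; (-3)·4 + 7·(-1) + 1·4; 1·4 + 1·(-1) + 7·4) = (35, -15, 31)
w2 = Bw1 = (7·35 + (-3)·(-15) + 1·31; (-3)·35 + 7·(-15) + 1·31; 1·35 + 1·(-15) + 7·31) = (321, -179, 237)
w3 = Bw2 = (3021, -1979, 1801)
Ratio: 3021/321 = 9.4112

9.4112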